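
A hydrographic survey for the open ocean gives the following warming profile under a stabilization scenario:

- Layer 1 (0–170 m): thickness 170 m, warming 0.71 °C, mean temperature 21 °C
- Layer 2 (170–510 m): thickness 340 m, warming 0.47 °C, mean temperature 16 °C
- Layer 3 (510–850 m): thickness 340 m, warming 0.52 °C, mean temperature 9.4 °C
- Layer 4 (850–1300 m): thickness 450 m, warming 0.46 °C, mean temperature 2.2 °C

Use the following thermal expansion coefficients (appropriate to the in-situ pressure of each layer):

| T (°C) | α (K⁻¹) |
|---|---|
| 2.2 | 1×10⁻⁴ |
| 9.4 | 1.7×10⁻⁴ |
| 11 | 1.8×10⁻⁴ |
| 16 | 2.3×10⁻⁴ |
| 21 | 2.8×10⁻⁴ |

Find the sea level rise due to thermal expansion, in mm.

Layer 1 at 21 °C → α = 2.8×10⁻⁴ K⁻¹
Layer 2 at 16 °C → α = 2.3×10⁻⁴ K⁻¹
Layer 3 at 9.4 °C → α = 1.7×10⁻⁴ K⁻¹
Layer 4 at 2.2 °C → α = 1×10⁻⁴ K⁻¹
Layer 1: 0.71 × 2.8×10⁻⁴ × 170 = 0.033796 m
170–510 m: 340 × 0.47 × 2.3×10⁻⁴ = 0.036754 m
1.7×10⁻⁴ × 340 × 0.52 = 0.030056 m
Layer 4: 0.46 × 1×10⁻⁴ × 450 = 0.02070 m
Δh = 0.033796 + 0.036754 + 0.030056 + 0.02070 = 0.121306 m

about 121 mm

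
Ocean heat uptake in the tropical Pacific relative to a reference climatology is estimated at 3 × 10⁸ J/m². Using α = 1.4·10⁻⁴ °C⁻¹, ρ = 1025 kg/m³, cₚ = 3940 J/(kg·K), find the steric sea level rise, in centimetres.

Δh = αQ/(ρcₚ) = 1.4×10⁻⁴ × 3×10⁸ / (1025 × 3940) ≈ 0.01040 m

1.0 cm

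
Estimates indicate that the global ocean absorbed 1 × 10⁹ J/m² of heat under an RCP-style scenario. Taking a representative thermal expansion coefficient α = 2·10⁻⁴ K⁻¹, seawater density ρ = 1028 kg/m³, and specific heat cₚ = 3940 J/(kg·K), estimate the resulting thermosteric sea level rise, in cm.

about 4.9 cm

Δh = αQ/(ρcₚ) = 2×10⁻⁴ × 1×10⁹ / (1028 × 3940) ≈ 0.049379 m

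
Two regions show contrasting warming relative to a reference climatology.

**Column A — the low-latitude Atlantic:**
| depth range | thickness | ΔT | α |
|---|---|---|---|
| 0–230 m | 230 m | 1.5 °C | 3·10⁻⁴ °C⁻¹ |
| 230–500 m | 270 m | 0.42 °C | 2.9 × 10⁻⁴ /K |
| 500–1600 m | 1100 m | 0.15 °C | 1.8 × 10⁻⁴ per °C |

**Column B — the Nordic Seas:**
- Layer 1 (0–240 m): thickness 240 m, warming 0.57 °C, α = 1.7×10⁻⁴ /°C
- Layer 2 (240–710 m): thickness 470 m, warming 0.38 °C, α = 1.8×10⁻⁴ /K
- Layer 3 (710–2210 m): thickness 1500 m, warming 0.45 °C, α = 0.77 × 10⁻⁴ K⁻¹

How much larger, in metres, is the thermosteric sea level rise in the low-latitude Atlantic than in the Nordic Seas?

A 0–230 m: 230 × 1.5 × 3×10⁻⁴ = 0.10350 m
A Layer 2: 2.9×10⁻⁴ × 0.42 × 270 = 0.032886 m
A Layer 3: 1100 × 0.15 × 1.8×10⁻⁴ = 0.02970 m
A total: 0.166086 m
B 0–240 m: 240 × 0.57 × 1.7×10⁻⁴ = 0.023256 m
B 240–710 m: 0.38 × 470 × 1.8×10⁻⁴ = 0.032148 m
B 0.77×10⁻⁴ × 1500 × 0.45 = 0.051975 m
B total: 0.107379 m
Difference: 0.166086 − 0.107379 = 0.058707 m

0.059 m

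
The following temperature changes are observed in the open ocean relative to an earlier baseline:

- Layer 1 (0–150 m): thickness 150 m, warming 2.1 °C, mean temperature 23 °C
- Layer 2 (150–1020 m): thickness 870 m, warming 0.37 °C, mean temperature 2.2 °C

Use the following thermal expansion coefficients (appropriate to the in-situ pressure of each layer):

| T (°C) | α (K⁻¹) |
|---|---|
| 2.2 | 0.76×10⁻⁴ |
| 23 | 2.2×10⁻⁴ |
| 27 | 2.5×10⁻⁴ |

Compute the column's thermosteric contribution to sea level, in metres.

Layer 1 at 23 °C → α = 2.2×10⁻⁴ K⁻¹
Layer 2 at 2.2 °C → α = 0.76×10⁻⁴ K⁻¹
2.2×10⁻⁴ × 2.1 × 150 = 0.06930 m
150–1020 m: 0.76×10⁻⁴ × 0.37 × 870 = 0.0244644 m
Δh = 0.06930 + 0.0244644 = 0.0937644 m

0.094 m of thermosteric rise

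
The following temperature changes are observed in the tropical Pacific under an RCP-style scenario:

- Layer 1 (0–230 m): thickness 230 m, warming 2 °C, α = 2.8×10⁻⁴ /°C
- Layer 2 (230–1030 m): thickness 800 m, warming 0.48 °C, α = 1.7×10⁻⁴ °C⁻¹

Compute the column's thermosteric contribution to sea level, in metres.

Layer 1: 2 × 2.8×10⁻⁴ × 230 = 0.12880 m
Layer 2: 1.7×10⁻⁴ × 800 × 0.48 = 0.06528 m
Δh = 0.12880 + 0.06528 = 0.19408 m

Δh = 0.194 m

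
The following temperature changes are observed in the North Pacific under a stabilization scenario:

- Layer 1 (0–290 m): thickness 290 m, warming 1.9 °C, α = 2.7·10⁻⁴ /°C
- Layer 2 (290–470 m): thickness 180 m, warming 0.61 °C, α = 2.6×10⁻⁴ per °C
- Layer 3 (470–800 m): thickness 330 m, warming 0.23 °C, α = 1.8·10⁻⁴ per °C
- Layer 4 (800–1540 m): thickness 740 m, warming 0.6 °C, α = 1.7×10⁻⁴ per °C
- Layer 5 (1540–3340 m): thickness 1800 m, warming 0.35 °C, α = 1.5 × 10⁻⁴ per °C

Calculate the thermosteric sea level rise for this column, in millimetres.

about 361 mm

Layer 1: 2.7×10⁻⁴ × 290 × 1.9 = 0.14877 m
290–470 m: 2.6×10⁻⁴ × 0.61 × 180 = 0.028548 m
0.23 × 330 × 1.8×10⁻⁴ = 0.013662 m
Layer 4: 1.7×10⁻⁴ × 740 × 0.6 = 0.07548 m
1800 × 0.35 × 1.5×10⁻⁴ = 0.09450 m
Δh = 0.14877 + 0.028548 + 0.013662 + 0.07548 + 0.09450 = 0.36096 m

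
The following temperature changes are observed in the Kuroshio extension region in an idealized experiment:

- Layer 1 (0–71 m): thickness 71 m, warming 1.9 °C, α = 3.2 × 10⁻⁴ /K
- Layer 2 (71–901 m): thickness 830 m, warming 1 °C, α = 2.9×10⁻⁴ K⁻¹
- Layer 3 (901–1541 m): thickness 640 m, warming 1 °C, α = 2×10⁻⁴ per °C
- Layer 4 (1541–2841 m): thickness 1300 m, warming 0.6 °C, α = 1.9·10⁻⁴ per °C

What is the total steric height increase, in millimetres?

Layer 1: 1.9 × 71 × 3.2×10⁻⁴ = 0.043168 m
71–901 m: 830 × 1 × 2.9×10⁻⁴ = 0.24070 m
Layer 3: 640 × 1 × 2×10⁻⁴ = 0.12800 m
Layer 4: 1300 × 0.6 × 1.9×10⁻⁴ = 0.14820 m
Δh = 0.043168 + 0.24070 + 0.12800 + 0.14820 = 0.560068 m ≈ 560 mm

about 560 mm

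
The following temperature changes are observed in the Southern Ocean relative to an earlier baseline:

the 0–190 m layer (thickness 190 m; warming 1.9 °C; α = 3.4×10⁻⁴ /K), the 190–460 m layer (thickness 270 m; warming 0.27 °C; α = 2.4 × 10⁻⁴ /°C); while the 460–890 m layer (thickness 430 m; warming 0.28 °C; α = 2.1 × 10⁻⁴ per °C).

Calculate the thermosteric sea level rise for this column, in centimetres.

about 16.6 cm

0–190 m: 3.4×10⁻⁴ × 190 × 1.9 = 0.12274 m
Layer 2: 0.27 × 270 × 2.4×10⁻⁴ = 0.017496 m
460–890 m: 430 × 2.1×10⁻⁴ × 0.28 = 0.025284 m
Δh = 0.12274 + 0.017496 + 0.025284 = 0.16552 m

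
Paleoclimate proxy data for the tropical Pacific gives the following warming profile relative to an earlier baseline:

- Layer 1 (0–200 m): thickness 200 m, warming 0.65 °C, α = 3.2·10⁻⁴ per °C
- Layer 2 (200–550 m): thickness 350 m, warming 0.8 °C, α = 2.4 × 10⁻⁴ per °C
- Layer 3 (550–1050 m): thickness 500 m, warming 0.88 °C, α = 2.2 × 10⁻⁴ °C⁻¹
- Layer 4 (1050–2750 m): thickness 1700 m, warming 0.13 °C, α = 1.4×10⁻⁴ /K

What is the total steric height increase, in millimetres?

about 240 mm

0.65 × 3.2×10⁻⁴ × 200 = 0.04160 m
200–550 m: 350 × 2.4×10⁻⁴ × 0.8 = 0.06720 m
550–1050 m: 500 × 0.88 × 2.2×10⁻⁴ = 0.09680 m
Layer 4: 1700 × 1.4×10⁻⁴ × 0.13 = 0.03094 m
Δh = 0.04160 + 0.06720 + 0.09680 + 0.03094 = 0.23654 m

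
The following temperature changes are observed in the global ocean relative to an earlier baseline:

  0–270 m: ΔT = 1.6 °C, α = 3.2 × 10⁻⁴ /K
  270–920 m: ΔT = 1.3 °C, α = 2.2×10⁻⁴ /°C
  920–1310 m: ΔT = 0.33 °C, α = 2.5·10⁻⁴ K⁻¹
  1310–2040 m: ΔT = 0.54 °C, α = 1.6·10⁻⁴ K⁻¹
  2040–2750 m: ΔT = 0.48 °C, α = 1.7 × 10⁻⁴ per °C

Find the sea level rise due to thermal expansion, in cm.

3.2×10⁻⁴ × 1.6 × 270 = 0.13824 m
1.3 × 2.2×10⁻⁴ × 650 = 0.18590 m
920–1310 m: 0.33 × 390 × 2.5×10⁻⁴ = 0.032175 m
0.54 × 1.6×10⁻⁴ × 730 = 0.063072 m
710 × 1.7×10⁻⁴ × 0.48 = 0.057936 m
Δh = 0.13824 + 0.18590 + 0.032175 + 0.063072 + 0.057936 = 0.477323 m ≈ 47.7 cm

Δh = 47.7 cm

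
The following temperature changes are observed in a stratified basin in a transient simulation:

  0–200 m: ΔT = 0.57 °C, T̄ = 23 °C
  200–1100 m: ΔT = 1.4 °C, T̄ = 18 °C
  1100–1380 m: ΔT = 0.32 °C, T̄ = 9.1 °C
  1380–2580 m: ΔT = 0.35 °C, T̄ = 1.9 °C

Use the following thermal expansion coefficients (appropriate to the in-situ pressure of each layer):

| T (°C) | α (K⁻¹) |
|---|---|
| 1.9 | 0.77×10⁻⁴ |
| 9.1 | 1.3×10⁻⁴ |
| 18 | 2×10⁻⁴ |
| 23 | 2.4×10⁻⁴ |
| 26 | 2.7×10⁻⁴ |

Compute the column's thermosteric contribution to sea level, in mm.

Layer 1 at 23 °C → α = 2.4×10⁻⁴ K⁻¹
Layer 2 at 18 °C → α = 2×10⁻⁴ K⁻¹
Layer 3 at 9.1 °C → α = 1.3×10⁻⁴ K⁻¹
Layer 4 at 1.9 °C → α = 0.77×10⁻⁴ K⁻¹
0–200 m: 2.4×10⁻⁴ × 0.57 × 200 = 0.02736 m
200–1100 m: 1.4 × 2×10⁻⁴ × 900 = 0.25200 m
1100–1380 m: 1.3×10⁻⁴ × 0.32 × 280 = 0.011648 m
0.35 × 1200 × 0.77×10⁻⁴ = 0.03234 m
Δh = 0.02736 + 0.25200 + 0.011648 + 0.03234 = 0.323348 m ≈ 320 mm

320 mm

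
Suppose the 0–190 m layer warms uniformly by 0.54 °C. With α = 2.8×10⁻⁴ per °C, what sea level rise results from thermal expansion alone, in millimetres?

Δh = αΔT·H = 2.8×10⁻⁴ × 0.54 × 190 = 0.028728 m

29 mm of thermosteric rise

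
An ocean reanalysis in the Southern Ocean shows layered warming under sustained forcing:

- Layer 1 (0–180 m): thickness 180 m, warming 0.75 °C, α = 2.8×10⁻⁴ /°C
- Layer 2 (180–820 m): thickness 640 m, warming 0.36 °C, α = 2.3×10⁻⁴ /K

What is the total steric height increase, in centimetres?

about 9.1 cm

0–180 m: 180 × 2.8×10⁻⁴ × 0.75 = 0.03780 m
2.3×10⁻⁴ × 640 × 0.36 = 0.052992 m
Δh = 0.03780 + 0.052992 = 0.090792 m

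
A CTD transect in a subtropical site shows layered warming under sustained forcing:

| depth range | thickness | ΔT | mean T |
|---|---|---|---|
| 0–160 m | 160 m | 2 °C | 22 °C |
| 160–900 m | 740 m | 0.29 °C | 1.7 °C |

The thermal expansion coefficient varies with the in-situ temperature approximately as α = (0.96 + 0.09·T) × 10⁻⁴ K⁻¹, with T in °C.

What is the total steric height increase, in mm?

118 mm

Layer 1: α = (0.96 + 0.09×22)×10⁻⁴ = 2.94×10⁻⁴ K⁻¹
Layer 2: α = (0.96 + 0.09×1.7)×10⁻⁴ = 1.113×10⁻⁴ K⁻¹
0–160 m: 160 × 2 × 2.94×10⁻⁴ = 0.09408 m
0.29 × 740 × 1.113×10⁻⁴ = 0.02388498 m
Δh = 0.09408 + 0.02388498 = 0.11796498 m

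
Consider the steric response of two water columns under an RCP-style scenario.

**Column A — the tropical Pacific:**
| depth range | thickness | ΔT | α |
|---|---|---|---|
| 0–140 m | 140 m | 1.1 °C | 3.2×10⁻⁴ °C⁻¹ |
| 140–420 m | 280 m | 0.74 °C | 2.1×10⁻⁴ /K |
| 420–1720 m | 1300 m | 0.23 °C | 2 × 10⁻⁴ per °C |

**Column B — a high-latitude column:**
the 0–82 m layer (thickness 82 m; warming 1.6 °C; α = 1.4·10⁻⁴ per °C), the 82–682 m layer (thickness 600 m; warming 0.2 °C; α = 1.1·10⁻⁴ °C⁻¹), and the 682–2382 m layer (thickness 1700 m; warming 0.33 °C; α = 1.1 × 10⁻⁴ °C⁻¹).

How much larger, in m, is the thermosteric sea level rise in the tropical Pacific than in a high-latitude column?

A 140 × 1.1 × 3.2×10⁻⁴ = 0.04928 m
A 0.74 × 280 × 2.1×10⁻⁴ = 0.043512 m
A 420–1720 m: 2×10⁻⁴ × 1300 × 0.23 = 0.05980 m
A total: 0.152592 m
B 0–82 m: 1.6 × 82 × 1.4×10⁻⁴ = 0.018368 m
B 82–682 m: 600 × 0.2 × 1.1×10⁻⁴ = 0.01320 m
B Layer 3: 1.1×10⁻⁴ × 1700 × 0.33 = 0.06171 m
B total: 0.093278 m
Difference: 0.152592 − 0.093278 = 0.059314 m

0.0593 m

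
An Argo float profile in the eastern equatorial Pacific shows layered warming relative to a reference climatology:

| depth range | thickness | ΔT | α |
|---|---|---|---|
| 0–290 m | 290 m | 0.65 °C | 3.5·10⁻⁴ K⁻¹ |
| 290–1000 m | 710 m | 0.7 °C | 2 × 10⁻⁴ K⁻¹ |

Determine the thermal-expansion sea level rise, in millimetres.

Δh = 165 mm

0–290 m: 3.5×10⁻⁴ × 290 × 0.65 = 0.065975 m
2×10⁻⁴ × 0.7 × 710 = 0.09940 m
Δh = 0.065975 + 0.09940 = 0.165375 m ≈ 165 mm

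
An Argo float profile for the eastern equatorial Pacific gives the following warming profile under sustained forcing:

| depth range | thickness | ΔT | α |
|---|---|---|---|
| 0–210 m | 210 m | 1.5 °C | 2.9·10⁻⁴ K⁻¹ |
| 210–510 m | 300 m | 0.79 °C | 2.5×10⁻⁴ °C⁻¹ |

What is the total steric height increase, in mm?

2.9×10⁻⁴ × 210 × 1.5 = 0.09135 m
Layer 2: 0.79 × 300 × 2.5×10⁻⁴ = 0.05925 m
Δh = 0.09135 + 0.05925 = 0.15060 m

150 mm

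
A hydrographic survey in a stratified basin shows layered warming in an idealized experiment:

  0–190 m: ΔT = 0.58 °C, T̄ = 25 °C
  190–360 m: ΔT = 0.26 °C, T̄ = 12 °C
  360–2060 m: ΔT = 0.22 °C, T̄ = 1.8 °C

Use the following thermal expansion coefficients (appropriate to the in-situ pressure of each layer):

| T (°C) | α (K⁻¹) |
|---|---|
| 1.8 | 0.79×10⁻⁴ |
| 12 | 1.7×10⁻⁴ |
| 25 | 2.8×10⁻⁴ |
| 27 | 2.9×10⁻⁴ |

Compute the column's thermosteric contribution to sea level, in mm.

Layer 1 at 25 °C → α = 2.8×10⁻⁴ K⁻¹
Layer 2 at 12 °C → α = 1.7×10⁻⁴ K⁻¹
Layer 3 at 1.8 °C → α = 0.79×10⁻⁴ K⁻¹
190 × 0.58 × 2.8×10⁻⁴ = 0.030856 m
1.7×10⁻⁴ × 170 × 0.26 = 0.007514 m
360–2060 m: 0.79×10⁻⁴ × 1700 × 0.22 = 0.029546 m
Δh = 0.030856 + 0.007514 + 0.029546 = 0.067916 m

Δh = 67.9 mm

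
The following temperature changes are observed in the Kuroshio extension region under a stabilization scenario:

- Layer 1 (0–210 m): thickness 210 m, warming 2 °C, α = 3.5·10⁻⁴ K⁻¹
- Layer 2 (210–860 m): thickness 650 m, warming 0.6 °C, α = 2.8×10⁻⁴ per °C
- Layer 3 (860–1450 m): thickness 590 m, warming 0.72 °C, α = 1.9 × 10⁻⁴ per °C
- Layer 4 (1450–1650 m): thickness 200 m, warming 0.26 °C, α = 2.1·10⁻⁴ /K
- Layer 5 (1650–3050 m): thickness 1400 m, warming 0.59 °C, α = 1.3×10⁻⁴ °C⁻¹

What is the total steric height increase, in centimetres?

2 × 3.5×10⁻⁴ × 210 = 0.14700 m
2.8×10⁻⁴ × 650 × 0.6 = 0.10920 m
860–1450 m: 1.9×10⁻⁴ × 0.72 × 590 = 0.080712 m
1450–1650 m: 2.1×10⁻⁴ × 200 × 0.26 = 0.01092 m
Layer 5: 0.59 × 1400 × 1.3×10⁻⁴ = 0.10738 m
Δh = 0.14700 + 0.10920 + 0.080712 + 0.01092 + 0.10738 = 0.455212 m ≈ 45.5 cm

Δh = 45.5 cm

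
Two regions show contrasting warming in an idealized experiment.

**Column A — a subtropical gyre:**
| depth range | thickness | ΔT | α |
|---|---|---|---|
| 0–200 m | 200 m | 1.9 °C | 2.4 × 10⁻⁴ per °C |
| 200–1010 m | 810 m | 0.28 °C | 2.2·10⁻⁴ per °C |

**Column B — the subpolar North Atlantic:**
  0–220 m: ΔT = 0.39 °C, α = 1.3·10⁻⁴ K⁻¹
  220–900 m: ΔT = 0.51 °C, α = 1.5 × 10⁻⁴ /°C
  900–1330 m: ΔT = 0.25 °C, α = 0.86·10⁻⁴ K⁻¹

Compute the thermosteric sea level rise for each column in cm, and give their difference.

A 1.9 × 2.4×10⁻⁴ × 200 = 0.09120 m
A Layer 2: 2.2×10⁻⁴ × 810 × 0.28 = 0.049896 m
A total: 0.141096 m
B 0.39 × 220 × 1.3×10⁻⁴ = 0.011154 m
B 220–900 m: 680 × 0.51 × 1.5×10⁻⁴ = 0.05202 m
B 900–1330 m: 0.86×10⁻⁴ × 0.25 × 430 = 0.009245 m
B total: 0.072419 m
Difference: 0.141096 − 0.072419 = 0.068677 m

A: 14 cm; B: 7.2 cm; difference 6.9 cm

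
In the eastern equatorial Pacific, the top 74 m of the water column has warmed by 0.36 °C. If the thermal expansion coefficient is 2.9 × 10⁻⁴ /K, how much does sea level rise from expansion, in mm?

Δh = αΔT·H = 2.9×10⁻⁴ × 0.36 × 74 = 0.0077256 m

Δh = 7.73 mm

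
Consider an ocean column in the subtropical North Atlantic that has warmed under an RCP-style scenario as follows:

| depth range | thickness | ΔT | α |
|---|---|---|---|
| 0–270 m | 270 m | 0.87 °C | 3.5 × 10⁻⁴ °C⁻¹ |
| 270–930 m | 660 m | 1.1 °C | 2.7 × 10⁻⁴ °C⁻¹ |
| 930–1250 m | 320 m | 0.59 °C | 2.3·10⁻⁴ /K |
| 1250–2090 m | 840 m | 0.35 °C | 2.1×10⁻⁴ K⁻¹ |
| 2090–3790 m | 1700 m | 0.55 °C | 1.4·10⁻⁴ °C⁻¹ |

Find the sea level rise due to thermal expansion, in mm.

514 mm of thermosteric rise

0.87 × 3.5×10⁻⁴ × 270 = 0.082215 m
270–930 m: 660 × 2.7×10⁻⁴ × 1.1 = 0.19602 m
2.3×10⁻⁴ × 320 × 0.59 = 0.043424 m
Layer 4: 840 × 0.35 × 2.1×10⁻⁴ = 0.06174 m
0.55 × 1.4×10⁻⁴ × 1700 = 0.13090 m
Δh = 0.082215 + 0.19602 + 0.043424 + 0.06174 + 0.13090 = 0.514299 m ≈ 514 mm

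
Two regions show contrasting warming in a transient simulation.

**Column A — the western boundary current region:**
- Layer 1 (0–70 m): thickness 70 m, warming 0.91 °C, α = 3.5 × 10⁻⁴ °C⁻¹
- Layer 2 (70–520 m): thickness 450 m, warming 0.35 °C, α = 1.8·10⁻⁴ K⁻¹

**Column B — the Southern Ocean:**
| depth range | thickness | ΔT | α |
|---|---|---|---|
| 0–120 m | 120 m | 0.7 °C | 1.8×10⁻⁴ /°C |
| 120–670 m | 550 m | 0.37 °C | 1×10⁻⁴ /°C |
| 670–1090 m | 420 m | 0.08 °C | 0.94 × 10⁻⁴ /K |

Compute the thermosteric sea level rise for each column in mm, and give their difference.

A: 51 mm; B: 39 mm; difference 12 mm

A 0–70 m: 70 × 3.5×10⁻⁴ × 0.91 = 0.022295 m
A 450 × 0.35 × 1.8×10⁻⁴ = 0.02835 m
A total: 0.050645 m
B 120 × 0.7 × 1.8×10⁻⁴ = 0.01512 m
B 0.37 × 1×10⁻⁴ × 550 = 0.02035 m
B 670–1090 m: 0.08 × 0.94×10⁻⁴ × 420 = 0.0031584 m
B total: 0.0386284 m
Difference: 0.050645 − 0.0386284 = 0.0120166 m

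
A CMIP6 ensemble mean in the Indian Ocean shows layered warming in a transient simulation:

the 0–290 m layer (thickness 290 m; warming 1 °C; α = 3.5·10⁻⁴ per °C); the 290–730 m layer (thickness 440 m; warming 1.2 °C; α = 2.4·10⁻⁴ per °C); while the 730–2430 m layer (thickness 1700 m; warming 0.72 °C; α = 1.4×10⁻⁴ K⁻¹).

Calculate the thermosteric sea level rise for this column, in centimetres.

Layer 1: 3.5×10⁻⁴ × 1 × 290 = 0.10150 m
440 × 1.2 × 2.4×10⁻⁴ = 0.12672 m
1.4×10⁻⁴ × 1700 × 0.72 = 0.17136 m
Δh = 0.10150 + 0.12672 + 0.17136 = 0.39958 m ≈ 40.0 cm

40.0 cm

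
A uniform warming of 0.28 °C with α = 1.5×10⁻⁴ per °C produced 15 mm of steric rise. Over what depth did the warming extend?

H ≈ 357 m

H = Δh/(αΔT) = 0.015 / (1.5×10⁻⁴ × 0.28) ≈ 357.1 m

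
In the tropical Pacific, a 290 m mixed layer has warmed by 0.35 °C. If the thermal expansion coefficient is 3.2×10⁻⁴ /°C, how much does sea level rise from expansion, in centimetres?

Δh = αΔT·H = 3.2×10⁻⁴ × 0.35 × 290 = 0.03248 m

Δh = 3.25 cm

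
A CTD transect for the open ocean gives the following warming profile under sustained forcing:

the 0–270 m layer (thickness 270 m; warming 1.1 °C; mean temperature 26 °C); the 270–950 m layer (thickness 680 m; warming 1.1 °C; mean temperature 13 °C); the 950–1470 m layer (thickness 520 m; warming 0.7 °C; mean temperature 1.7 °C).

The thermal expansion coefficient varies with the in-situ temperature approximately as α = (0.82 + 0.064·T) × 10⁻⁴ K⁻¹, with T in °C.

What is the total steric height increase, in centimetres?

Layer 1: α = (0.82 + 0.064×26)×10⁻⁴ = 2.484×10⁻⁴ K⁻¹
Layer 2: α = (0.82 + 0.064×13)×10⁻⁴ = 1.652×10⁻⁴ K⁻¹
Layer 3: α = (0.82 + 0.064×1.7)×10⁻⁴ = 0.9288×10⁻⁴ K⁻¹
0–270 m: 270 × 1.1 × 2.484×10⁻⁴ = 0.0737748 m
270–950 m: 1.1 × 680 × 1.652×10⁻⁴ = 0.1235696 m
950–1470 m: 0.9288×10⁻⁴ × 0.7 × 520 = 0.03380832 m
Δh = 0.0737748 + 0.1235696 + 0.03380832 = 0.23115272 m ≈ 23 cm

23 cm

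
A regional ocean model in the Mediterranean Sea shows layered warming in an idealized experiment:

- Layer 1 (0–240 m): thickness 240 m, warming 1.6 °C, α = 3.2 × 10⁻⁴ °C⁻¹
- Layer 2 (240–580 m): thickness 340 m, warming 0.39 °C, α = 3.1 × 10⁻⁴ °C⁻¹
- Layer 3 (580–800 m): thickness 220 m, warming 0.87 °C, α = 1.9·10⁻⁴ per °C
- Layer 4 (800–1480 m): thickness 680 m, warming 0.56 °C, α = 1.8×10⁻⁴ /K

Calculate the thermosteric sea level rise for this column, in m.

0–240 m: 240 × 1.6 × 3.2×10⁻⁴ = 0.12288 m
240–580 m: 0.39 × 3.1×10⁻⁴ × 340 = 0.041106 m
220 × 0.87 × 1.9×10⁻⁴ = 0.036366 m
800–1480 m: 0.56 × 680 × 1.8×10⁻⁴ = 0.068544 m
Δh = 0.12288 + 0.041106 + 0.036366 + 0.068544 = 0.268896 m ≈ 0.269 m

Δh = 0.269 m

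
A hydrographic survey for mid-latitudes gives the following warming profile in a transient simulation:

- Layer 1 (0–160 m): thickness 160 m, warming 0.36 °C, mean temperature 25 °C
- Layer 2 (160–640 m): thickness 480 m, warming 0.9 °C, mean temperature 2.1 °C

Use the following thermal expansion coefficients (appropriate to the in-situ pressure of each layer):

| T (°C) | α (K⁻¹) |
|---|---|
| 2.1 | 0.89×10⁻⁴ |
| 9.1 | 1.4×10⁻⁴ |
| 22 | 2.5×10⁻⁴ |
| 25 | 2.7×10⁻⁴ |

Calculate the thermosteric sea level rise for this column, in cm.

Layer 1 at 25 °C → α = 2.7×10⁻⁴ K⁻¹
Layer 2 at 2.1 °C → α = 0.89×10⁻⁴ K⁻¹
0–160 m: 0.36 × 160 × 2.7×10⁻⁴ = 0.015552 m
Layer 2: 480 × 0.89×10⁻⁴ × 0.9 = 0.038448 m
Δh = 0.015552 + 0.038448 = 0.05400 m

5.40 cm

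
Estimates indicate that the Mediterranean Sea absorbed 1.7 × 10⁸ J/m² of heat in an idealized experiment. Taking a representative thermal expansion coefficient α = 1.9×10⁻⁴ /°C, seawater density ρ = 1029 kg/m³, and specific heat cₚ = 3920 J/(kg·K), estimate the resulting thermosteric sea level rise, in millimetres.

Δh = αQ/(ρcₚ) = 1.9×10⁻⁴ × 1.7×10⁸ / (1029 × 3920) ≈ 0.0080076 m

8.01 mm of thermosteric rise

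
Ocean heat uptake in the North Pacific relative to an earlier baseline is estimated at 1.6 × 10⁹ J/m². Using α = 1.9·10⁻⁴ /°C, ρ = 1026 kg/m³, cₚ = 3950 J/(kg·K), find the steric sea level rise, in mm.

Δh = αQ/(ρcₚ) = 1.9×10⁻⁴ × 1.6×10⁹ / (1026 × 3950) ≈ 0.075012 m

Δh = 75.0 mm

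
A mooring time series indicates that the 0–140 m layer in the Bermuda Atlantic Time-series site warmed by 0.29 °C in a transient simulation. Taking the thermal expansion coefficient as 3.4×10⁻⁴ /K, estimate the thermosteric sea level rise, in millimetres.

Δh ≈ 14 mm

Δh = αΔT·H = 3.4×10⁻⁴ × 0.29 × 140 = 0.013804 m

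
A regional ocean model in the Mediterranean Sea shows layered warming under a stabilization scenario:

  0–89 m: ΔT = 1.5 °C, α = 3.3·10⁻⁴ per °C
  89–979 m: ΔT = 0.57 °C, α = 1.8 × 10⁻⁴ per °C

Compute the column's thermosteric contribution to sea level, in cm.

about 13.5 cm

1.5 × 89 × 3.3×10⁻⁴ = 0.044055 m
Layer 2: 0.57 × 1.8×10⁻⁴ × 890 = 0.091314 m
Δh = 0.044055 + 0.091314 = 0.135369 m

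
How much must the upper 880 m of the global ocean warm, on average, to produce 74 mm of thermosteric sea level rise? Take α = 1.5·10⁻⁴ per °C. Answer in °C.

ΔT ≈ 0.561 °C

ΔT = Δh/(αH) = 0.074 / (1.5×10⁻⁴ × 880) ≈ 0.5606 °C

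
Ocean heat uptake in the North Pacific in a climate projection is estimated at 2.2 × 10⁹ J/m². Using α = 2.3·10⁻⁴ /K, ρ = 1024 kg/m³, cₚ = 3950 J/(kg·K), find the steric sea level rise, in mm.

Δh = αQ/(ρcₚ) = 2.3×10⁻⁴ × 2.2×10⁹ / (1024 × 3950) ≈ 0.12510 m

about 125 mm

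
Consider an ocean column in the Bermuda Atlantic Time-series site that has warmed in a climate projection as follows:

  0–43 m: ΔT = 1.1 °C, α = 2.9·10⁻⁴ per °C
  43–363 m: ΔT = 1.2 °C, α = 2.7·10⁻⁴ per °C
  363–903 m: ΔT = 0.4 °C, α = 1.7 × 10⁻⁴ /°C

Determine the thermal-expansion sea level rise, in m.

0.15 m of thermosteric rise

Layer 1: 2.9×10⁻⁴ × 43 × 1.1 = 0.013717 m
320 × 1.2 × 2.7×10⁻⁴ = 0.10368 m
540 × 1.7×10⁻⁴ × 0.4 = 0.03672 m
Δh = 0.013717 + 0.10368 + 0.03672 = 0.154117 m ≈ 0.15 m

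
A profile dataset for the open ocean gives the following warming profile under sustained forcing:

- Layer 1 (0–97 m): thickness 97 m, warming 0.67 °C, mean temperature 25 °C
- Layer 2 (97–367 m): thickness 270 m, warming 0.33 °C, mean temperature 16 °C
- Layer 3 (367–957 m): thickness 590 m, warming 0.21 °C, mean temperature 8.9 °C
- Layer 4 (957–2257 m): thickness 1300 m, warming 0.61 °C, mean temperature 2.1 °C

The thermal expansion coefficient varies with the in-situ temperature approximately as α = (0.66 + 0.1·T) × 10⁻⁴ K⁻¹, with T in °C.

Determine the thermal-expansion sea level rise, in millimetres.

Δh = 129 mm

Layer 1: α = (0.66 + 0.1×25)×10⁻⁴ = 3.16×10⁻⁴ K⁻¹
Layer 2: α = (0.66 + 0.1×16)×10⁻⁴ = 2.26×10⁻⁴ K⁻¹
Layer 3: α = (0.66 + 0.1×8.9)×10⁻⁴ = 1.55×10⁻⁴ K⁻¹
Layer 4: α = (0.66 + 0.1×2.1)×10⁻⁴ = 0.87×10⁻⁴ K⁻¹
0–97 m: 97 × 3.16×10⁻⁴ × 0.67 = 0.02053684 m
Layer 2: 0.33 × 270 × 2.26×10⁻⁴ = 0.0201366 m
367–957 m: 1.55×10⁻⁴ × 590 × 0.21 = 0.0192045 m
Layer 4: 1300 × 0.61 × 0.87×10⁻⁴ = 0.068991 m
Δh = 0.02053684 + 0.0201366 + 0.0192045 + 0.068991 = 0.12886894 m ≈ 129 mm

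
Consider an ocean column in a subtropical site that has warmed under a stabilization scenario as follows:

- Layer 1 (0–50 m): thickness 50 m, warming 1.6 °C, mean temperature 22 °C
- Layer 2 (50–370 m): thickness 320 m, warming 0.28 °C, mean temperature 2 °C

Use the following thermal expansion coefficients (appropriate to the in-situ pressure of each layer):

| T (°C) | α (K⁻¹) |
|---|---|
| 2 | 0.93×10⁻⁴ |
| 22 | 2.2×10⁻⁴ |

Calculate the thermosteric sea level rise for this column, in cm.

Layer 1 at 22 °C → α = 2.2×10⁻⁴ K⁻¹
Layer 2 at 2 °C → α = 0.93×10⁻⁴ K⁻¹
Layer 1: 2.2×10⁻⁴ × 1.6 × 50 = 0.01760 m
50–370 m: 0.93×10⁻⁴ × 320 × 0.28 = 0.0083328 m
Δh = 0.01760 + 0.0083328 = 0.0259328 m ≈ 2.59 cm

Δh = 2.59 cm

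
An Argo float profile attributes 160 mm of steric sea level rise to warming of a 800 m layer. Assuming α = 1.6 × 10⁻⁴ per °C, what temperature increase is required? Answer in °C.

about 1.25 °C

ΔT = Δh/(αH) = 0.16 / (1.6×10⁻⁴ × 800) = 1.250 °C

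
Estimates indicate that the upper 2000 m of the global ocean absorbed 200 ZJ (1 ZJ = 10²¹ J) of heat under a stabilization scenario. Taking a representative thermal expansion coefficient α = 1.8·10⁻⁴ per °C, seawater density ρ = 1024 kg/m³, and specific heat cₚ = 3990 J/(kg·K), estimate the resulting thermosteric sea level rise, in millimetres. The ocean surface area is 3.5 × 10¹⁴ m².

Per unit area: Q = 200×10²¹ / (3.5×10¹⁴) ≈ 5.714×10⁸ J/m²
Δh = αQ/(ρcₚ) = 1.8×10⁻⁴ × 5.714×10⁸ / (1024 × 3990) ≈ 0.025173 m

25.2 mm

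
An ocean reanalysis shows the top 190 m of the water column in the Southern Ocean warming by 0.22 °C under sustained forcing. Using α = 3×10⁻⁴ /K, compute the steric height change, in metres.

Δh = αΔT·H = 3×10⁻⁴ × 0.22 × 190 = 0.01254 m

0.0125 m of thermosteric rise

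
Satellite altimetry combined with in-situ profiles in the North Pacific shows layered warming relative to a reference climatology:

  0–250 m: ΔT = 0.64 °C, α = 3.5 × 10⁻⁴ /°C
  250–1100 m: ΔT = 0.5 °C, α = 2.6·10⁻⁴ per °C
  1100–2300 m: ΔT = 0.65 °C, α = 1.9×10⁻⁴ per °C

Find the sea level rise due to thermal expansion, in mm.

315 mm

0.64 × 3.5×10⁻⁴ × 250 = 0.05600 m
Layer 2: 0.5 × 850 × 2.6×10⁻⁴ = 0.11050 m
1.9×10⁻⁴ × 0.65 × 1200 = 0.14820 m
Δh = 0.05600 + 0.11050 + 0.14820 = 0.31470 m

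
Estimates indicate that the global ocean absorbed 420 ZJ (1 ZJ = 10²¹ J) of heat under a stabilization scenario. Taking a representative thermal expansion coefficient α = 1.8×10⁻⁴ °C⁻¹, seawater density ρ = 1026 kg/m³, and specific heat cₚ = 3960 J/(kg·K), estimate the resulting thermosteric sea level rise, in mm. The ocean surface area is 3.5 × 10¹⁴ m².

Per unit area: Q = 420×10²¹ / (3.5×10¹⁴) = 1.2×10⁹ J/m²
Δh = αQ/(ρcₚ) = 1.8×10⁻⁴ × 1.2×10⁹ / (1026 × 3960) ≈ 0.053163 m

53.2 mm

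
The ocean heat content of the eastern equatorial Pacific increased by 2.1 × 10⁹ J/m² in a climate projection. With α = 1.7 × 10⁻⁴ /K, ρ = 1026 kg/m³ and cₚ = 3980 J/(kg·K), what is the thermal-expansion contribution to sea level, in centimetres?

8.74 cm

Δh = αQ/(ρcₚ) = 1.7×10⁻⁴ × 2.1×10⁹ / (1026 × 3980) ≈ 0.087425 m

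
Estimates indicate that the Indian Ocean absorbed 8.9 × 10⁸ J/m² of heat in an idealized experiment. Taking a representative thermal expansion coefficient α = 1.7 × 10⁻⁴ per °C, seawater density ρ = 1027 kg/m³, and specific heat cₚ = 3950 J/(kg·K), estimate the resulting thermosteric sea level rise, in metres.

Δh = αQ/(ρcₚ) = 1.7×10⁻⁴ × 8.9×10⁸ / (1027 × 3950) ≈ 0.037297 m

Δh ≈ 0.0373 m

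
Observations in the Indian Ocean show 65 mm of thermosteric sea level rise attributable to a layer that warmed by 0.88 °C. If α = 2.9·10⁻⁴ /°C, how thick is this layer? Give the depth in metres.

about 250 m

H = Δh/(αΔT) = 0.065 / (2.9×10⁻⁴ × 0.88) ≈ 254.7 m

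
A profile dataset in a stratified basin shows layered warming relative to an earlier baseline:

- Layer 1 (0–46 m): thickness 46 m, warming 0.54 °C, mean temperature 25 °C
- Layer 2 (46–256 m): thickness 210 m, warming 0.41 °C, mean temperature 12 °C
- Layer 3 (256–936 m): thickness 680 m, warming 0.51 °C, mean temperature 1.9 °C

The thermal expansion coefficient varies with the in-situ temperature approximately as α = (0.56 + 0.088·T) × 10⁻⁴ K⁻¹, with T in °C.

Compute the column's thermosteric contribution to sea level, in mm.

Δh ≈ 46.0 mm

Layer 1: α = (0.56 + 0.088×25)×10⁻⁴ = 2.76×10⁻⁴ K⁻¹
Layer 2: α = (0.56 + 0.088×12)×10⁻⁴ = 1.616×10⁻⁴ K⁻¹
Layer 3: α = (0.56 + 0.088×1.9)×10⁻⁴ = 0.7272×10⁻⁴ K⁻¹
46 × 0.54 × 2.76×10⁻⁴ = 0.00685584 m
46–256 m: 210 × 1.616×10⁻⁴ × 0.41 = 0.01391376 m
256–936 m: 0.7272×10⁻⁴ × 0.51 × 680 = 0.025219296 m
Δh = 0.00685584 + 0.01391376 + 0.025219296 = 0.045988896 m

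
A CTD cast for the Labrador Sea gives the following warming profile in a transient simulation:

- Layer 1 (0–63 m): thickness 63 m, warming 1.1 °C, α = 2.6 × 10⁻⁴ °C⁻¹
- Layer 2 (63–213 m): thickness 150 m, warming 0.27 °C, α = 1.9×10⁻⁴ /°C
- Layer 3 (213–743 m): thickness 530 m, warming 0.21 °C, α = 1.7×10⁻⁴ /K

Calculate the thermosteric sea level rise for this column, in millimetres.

about 44.6 mm

0–63 m: 63 × 1.1 × 2.6×10⁻⁴ = 0.018018 m
0.27 × 1.9×10⁻⁴ × 150 = 0.007695 m
530 × 0.21 × 1.7×10⁻⁴ = 0.018921 m
Δh = 0.018018 + 0.007695 + 0.018921 = 0.044634 m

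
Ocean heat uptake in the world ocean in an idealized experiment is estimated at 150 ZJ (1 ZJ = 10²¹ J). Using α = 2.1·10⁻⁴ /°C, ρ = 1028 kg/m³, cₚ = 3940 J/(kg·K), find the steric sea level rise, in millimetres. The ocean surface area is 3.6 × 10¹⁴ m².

Δh = 21.6 mm

Per unit area: Q = 150×10²¹ / (3.6×10¹⁴) ≈ 4.167×10⁸ J/m²
Δh = αQ/(ρcₚ) = 2.1×10⁻⁴ × 4.167×10⁸ / (1028 × 3940) ≈ 0.021605 m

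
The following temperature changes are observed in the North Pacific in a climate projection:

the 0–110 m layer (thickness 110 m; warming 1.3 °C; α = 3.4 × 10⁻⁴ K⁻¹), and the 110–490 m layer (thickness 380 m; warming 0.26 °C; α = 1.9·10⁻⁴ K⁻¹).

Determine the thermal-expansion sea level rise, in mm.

about 67 mm

1.3 × 110 × 3.4×10⁻⁴ = 0.04862 m
110–490 m: 380 × 1.9×10⁻⁴ × 0.26 = 0.018772 m
Δh = 0.04862 + 0.018772 = 0.067392 m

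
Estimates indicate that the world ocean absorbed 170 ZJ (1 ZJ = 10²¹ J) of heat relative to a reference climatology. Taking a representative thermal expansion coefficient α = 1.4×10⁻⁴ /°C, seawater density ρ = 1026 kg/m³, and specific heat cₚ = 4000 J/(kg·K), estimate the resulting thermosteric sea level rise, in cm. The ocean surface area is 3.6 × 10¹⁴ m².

Per unit area: Q = 170×10²¹ / (3.6×10¹⁴) ≈ 4.722×10⁸ J/m²
Δh = αQ/(ρcₚ) = 1.4×10⁻⁴ × 4.722×10⁸ / (1026 × 4000) ≈ 0.016108 m

about 1.6 cm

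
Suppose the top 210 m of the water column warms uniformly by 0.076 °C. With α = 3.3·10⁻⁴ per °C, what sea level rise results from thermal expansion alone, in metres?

Δh = αΔT·H = 3.3×10⁻⁴ × 0.076 × 210 = 0.0052668 m

about 0.00527 m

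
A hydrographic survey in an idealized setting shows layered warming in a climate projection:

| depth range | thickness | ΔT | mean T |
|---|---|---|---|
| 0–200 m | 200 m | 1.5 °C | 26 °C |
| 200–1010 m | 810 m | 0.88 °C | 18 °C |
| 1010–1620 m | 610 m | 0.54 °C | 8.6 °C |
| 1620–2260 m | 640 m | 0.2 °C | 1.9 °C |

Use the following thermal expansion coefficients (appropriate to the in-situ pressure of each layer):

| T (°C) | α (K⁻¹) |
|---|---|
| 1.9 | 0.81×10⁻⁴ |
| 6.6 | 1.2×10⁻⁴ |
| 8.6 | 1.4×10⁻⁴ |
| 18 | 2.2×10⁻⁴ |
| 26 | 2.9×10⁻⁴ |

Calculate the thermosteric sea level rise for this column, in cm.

Δh ≈ 30.0 cm

Layer 1 at 26 °C → α = 2.9×10⁻⁴ K⁻¹
Layer 2 at 18 °C → α = 2.2×10⁻⁴ K⁻¹
Layer 3 at 8.6 °C → α = 1.4×10⁻⁴ K⁻¹
Layer 4 at 1.9 °C → α = 0.81×10⁻⁴ K⁻¹
0–200 m: 2.9×10⁻⁴ × 1.5 × 200 = 0.08700 m
Layer 2: 2.2×10⁻⁴ × 810 × 0.88 = 0.156816 m
1010–1620 m: 0.54 × 1.4×10⁻⁴ × 610 = 0.046116 m
640 × 0.81×10⁻⁴ × 0.2 = 0.010368 m
Δh = 0.08700 + 0.156816 + 0.046116 + 0.010368 = 0.30030 m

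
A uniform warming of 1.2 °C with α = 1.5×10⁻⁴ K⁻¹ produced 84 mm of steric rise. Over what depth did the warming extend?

470 m

H = Δh/(αΔT) = 0.084 / (1.5×10⁻⁴ × 1.2) ≈ 466.7 m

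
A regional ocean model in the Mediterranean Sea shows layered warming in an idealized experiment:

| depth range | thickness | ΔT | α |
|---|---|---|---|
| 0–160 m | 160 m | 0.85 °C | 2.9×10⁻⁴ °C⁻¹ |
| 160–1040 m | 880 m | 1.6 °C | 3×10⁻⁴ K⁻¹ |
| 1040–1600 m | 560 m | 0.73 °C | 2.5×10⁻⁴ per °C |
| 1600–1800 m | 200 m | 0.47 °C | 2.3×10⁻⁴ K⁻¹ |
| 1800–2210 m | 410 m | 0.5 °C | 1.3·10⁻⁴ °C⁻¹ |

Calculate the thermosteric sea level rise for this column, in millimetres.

610 mm

0.85 × 160 × 2.9×10⁻⁴ = 0.03944 m
3×10⁻⁴ × 880 × 1.6 = 0.42240 m
1040–1600 m: 560 × 2.5×10⁻⁴ × 0.73 = 0.10220 m
200 × 0.47 × 2.3×10⁻⁴ = 0.02162 m
1800–2210 m: 1.3×10⁻⁴ × 410 × 0.5 = 0.02665 m
Δh = 0.03944 + 0.42240 + 0.10220 + 0.02162 + 0.02665 = 0.61231 m ≈ 610 mm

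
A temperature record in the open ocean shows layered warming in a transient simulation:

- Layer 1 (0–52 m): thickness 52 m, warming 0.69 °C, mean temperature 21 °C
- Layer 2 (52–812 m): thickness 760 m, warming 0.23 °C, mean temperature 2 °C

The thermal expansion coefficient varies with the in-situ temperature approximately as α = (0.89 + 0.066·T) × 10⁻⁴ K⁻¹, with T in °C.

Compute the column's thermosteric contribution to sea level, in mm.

Layer 1: α = (0.89 + 0.066×21)×10⁻⁴ = 2.276×10⁻⁴ K⁻¹
Layer 2: α = (0.89 + 0.066×2)×10⁻⁴ = 1.022×10⁻⁴ K⁻¹
0–52 m: 2.276×10⁻⁴ × 0.69 × 52 = 0.008166288 m
Layer 2: 1.022×10⁻⁴ × 0.23 × 760 = 0.01786456 m
Δh = 0.008166288 + 0.01786456 = 0.026030848 m

Δh = 26.0 mm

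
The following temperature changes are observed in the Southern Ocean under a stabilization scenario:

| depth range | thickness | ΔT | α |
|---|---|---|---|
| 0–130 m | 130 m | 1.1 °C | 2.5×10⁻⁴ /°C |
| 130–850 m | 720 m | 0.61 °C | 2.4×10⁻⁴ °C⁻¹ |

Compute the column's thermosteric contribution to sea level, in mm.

Layer 1: 1.1 × 2.5×10⁻⁴ × 130 = 0.03575 m
130–850 m: 2.4×10⁻⁴ × 720 × 0.61 = 0.105408 m
Δh = 0.03575 + 0.105408 = 0.141158 m ≈ 141 mm

Δh = 141 mm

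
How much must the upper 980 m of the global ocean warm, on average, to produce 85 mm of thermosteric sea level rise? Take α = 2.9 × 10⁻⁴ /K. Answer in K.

ΔT = Δh/(αH) = 0.085 / (2.9×10⁻⁴ × 980) ≈ 0.2991 K

about 0.299 K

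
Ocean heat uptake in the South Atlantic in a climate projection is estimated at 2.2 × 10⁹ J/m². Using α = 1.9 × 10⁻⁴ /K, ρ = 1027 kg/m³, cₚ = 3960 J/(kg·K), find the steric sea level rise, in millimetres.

Δh = αQ/(ρcₚ) = 1.9×10⁻⁴ × 2.2×10⁹ / (1027 × 3960) ≈ 0.10278 m

100 mm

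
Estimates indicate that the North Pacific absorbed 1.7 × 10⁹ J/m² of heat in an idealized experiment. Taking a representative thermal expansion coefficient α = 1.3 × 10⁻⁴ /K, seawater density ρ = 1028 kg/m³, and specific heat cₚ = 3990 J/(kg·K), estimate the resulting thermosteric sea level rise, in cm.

Δh = αQ/(ρcₚ) = 1.3×10⁻⁴ × 1.7×10⁹ / (1028 × 3990) ≈ 0.05388 m

5.39 cm of thermosteric rise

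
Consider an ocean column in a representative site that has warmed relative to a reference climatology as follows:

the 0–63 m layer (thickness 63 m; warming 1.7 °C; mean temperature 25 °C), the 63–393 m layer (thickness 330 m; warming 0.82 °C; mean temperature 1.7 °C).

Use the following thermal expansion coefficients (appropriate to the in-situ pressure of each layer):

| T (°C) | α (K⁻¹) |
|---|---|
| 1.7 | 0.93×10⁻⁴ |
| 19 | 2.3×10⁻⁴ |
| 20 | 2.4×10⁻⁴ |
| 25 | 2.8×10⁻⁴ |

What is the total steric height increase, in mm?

Layer 1 at 25 °C → α = 2.8×10⁻⁴ K⁻¹
Layer 2 at 1.7 °C → α = 0.93×10⁻⁴ K⁻¹
Layer 1: 63 × 2.8×10⁻⁴ × 1.7 = 0.029988 m
Layer 2: 0.93×10⁻⁴ × 330 × 0.82 = 0.0251658 m
Δh = 0.029988 + 0.0251658 = 0.0551538 m ≈ 55.2 mm

55.2 mm of thermosteric rise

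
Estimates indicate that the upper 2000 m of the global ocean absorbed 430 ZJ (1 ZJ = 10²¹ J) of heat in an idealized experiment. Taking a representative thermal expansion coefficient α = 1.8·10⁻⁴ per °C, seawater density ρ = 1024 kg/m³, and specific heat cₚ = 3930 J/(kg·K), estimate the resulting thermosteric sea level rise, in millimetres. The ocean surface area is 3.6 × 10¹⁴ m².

Per unit area: Q = 430×10²¹ / (3.6×10¹⁴) ≈ 1.194×10⁹ J/m²
Δh = αQ/(ρcₚ) = 1.8×10⁻⁴ × 1.194×10⁹ / (1024 × 3930) ≈ 0.053405 m

53.4 mm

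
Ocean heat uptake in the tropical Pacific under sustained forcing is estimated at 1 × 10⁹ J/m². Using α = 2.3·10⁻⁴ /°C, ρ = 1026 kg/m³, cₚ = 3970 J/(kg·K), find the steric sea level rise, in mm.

Δh ≈ 56.5 mm

Δh = αQ/(ρcₚ) = 2.3×10⁻⁴ × 1×10⁹ / (1026 × 3970) ≈ 0.056466 m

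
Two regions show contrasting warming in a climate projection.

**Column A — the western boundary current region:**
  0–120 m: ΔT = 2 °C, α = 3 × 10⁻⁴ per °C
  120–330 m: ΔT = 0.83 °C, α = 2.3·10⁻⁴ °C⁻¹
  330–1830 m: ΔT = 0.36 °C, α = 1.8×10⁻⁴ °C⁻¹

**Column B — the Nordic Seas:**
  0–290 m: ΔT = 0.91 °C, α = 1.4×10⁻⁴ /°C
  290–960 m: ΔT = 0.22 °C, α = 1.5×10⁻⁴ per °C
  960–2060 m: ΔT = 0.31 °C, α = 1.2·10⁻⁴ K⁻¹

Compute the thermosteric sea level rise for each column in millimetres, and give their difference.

A 0–120 m: 3×10⁻⁴ × 2 × 120 = 0.07200 m
A 210 × 0.83 × 2.3×10⁻⁴ = 0.040089 m
A Layer 3: 1500 × 0.36 × 1.8×10⁻⁴ = 0.09720 m
A total: 0.209289 m
B 0–290 m: 290 × 0.91 × 1.4×10⁻⁴ = 0.036946 m
B Layer 2: 0.22 × 670 × 1.5×10⁻⁴ = 0.02211 m
B Layer 3: 0.31 × 1100 × 1.2×10⁻⁴ = 0.04092 m
B total: 0.099976 m
Difference: 0.209289 − 0.099976 = 0.109313 m

Δh_A ≈ 210 mm, Δh_B ≈ 100 mm; difference ≈ 110 mm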